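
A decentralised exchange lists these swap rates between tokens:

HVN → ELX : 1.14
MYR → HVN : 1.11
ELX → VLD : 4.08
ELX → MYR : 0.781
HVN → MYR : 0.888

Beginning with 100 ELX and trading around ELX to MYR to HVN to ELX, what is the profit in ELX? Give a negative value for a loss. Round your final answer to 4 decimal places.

-1.1723

100 ELX × 0.781 = 78.1 MYR
78.1 MYR × 1.11 = 86.691 HVN
86.691 HVN × 1.14 = 98.82774 ELX
Net change: 98.82774 − 100 = -1.17226 ELX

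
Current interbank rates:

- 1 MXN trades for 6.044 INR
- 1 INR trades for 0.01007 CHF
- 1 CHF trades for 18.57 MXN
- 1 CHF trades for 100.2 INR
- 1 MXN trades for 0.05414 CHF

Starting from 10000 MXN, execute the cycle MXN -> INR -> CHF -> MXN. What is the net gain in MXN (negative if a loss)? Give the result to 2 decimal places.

1302.27

10000 MXN × 6.044 = 60440 INR
60440 INR × 0.01007 = 608.6308 CHF
608.6308 CHF × 18.57 = 11302.273956 MXN
Net change: 11302.273956 − 10000 = 1302.273956 MXN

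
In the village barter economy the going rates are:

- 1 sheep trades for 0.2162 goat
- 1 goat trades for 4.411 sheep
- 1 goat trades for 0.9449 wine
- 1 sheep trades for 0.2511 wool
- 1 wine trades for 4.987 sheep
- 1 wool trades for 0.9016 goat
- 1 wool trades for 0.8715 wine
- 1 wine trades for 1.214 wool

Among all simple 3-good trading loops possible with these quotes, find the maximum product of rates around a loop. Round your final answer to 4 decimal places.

wine→sheep→wool→wine: 4.987 × 0.2511 × 0.8715 = 1.09132
wine→wool→goat→wine: 1.214 × 0.9016 × 0.9449 = 1.03423
wine→sheep→goat→wine: 4.987 × 0.2162 × 0.9449 = 1.01878
sheep→wool→goat→sheep: 0.2511 × 0.9016 × 4.411 = 0.99861
Maximum is wine→sheep→wool→wine at 1.0913; arbitrage exists.

1.0913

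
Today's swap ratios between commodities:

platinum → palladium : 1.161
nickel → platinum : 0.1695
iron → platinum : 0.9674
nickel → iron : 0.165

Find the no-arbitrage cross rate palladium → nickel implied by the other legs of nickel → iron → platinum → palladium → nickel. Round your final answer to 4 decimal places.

5.3961

Known legs of the cycle: 0.165 × 0.9674 × 1.161 = 0.185319981
For no arbitrage the full-cycle product must be 1, so the missing rate is 1 / 0.185319981 ≈ 5.396072.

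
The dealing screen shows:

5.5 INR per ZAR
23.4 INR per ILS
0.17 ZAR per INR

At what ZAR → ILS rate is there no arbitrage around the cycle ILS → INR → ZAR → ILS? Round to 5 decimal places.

Known legs of the cycle: 23.4 × 0.17 = 3.978
For no arbitrage the full-cycle product must be 1, so the missing rate is 1 / 3.978 ≈ 0.2513826.

0.25138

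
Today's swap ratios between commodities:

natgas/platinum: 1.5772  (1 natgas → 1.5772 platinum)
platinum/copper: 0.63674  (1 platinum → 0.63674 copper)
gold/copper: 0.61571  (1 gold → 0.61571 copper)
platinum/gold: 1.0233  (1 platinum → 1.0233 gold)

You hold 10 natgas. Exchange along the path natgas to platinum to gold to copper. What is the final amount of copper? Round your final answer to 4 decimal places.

10 natgas × 1.5772 = 15.772 platinum
15.772 platinum × 1.0233 = 16.1394876 gold
16.1394876 gold × 0.61571 = 9.937243910196 copper

9.9372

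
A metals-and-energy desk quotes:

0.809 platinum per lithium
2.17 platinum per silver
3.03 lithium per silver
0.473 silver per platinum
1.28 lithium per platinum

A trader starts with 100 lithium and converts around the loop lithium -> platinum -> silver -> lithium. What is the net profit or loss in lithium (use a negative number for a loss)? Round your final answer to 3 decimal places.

100 lithium × 0.809 = 80.9 platinum
80.9 platinum × 0.473 = 38.2657 silver
38.2657 silver × 3.03 = 115.945071 lithium
Net change: 115.945071 − 100 = 15.945071 lithium

15.945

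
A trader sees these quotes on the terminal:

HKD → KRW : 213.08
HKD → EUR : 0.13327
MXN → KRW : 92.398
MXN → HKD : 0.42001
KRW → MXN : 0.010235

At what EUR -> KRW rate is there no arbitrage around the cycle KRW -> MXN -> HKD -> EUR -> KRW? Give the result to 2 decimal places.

1745.50

Known legs of the cycle: 0.010235 × 0.42001 × 0.13327 = 0.0005729013891845
For no arbitrage the full-cycle product must be 1, so the missing rate is 1 / 0.0005729013891845 ≈ 1745.5011.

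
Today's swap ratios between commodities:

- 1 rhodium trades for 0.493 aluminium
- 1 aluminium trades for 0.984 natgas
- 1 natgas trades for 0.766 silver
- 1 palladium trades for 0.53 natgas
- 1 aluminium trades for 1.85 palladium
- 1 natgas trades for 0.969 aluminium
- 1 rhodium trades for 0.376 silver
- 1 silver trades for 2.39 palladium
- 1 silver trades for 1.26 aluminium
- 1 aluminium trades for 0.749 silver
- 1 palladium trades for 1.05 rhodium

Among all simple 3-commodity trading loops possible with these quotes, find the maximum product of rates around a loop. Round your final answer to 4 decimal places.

0.9703

silver→palladium→natgas→silver: 2.39 × 0.53 × 0.766 = 0.97029
aluminium→palladium→rhodium→aluminium: 1.85 × 1.05 × 0.493 = 0.95765
aluminium→palladium→natgas→aluminium: 1.85 × 0.53 × 0.969 = 0.95010
silver→aluminium→natgas→silver: 1.26 × 0.984 × 0.766 = 0.94972
silver→palladium→rhodium→silver: 2.39 × 1.05 × 0.376 = 0.94357
Maximum is silver→palladium→natgas→silver at 0.9703; no arbitrage — every cycle loses value.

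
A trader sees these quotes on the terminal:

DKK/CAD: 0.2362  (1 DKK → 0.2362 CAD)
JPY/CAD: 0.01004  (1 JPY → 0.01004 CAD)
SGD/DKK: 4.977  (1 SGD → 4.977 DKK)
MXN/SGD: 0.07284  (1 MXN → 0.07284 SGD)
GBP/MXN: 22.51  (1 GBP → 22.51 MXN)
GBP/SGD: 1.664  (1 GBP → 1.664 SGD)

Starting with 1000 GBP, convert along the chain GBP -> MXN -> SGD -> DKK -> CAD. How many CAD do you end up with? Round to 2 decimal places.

1000 GBP × 22.51 = 22510 MXN
22510 MXN × 0.07284 = 1639.6284 SGD
1639.6284 SGD × 4.977 = 8160.4305468 DKK
8160.4305468 DKK × 0.2362 = 1927.49369515416 CAD

1927.49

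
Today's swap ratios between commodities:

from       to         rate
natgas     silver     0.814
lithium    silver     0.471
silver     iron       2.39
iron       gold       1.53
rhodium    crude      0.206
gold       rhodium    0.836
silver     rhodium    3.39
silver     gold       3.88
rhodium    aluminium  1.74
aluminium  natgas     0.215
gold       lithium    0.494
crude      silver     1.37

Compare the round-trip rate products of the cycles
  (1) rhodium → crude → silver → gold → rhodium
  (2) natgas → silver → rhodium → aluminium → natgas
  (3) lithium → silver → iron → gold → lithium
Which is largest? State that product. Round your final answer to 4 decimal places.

(1) 0.206 × 1.37 × 3.88 × 0.836 = 0.91543
(2) 0.814 × 3.39 × 1.74 × 0.215 = 1.03231
(3) 0.471 × 2.39 × 1.53 × 0.494 = 0.85082
Highest is cycle (2) at 1.0323 (>1, arbitrage).

1.0323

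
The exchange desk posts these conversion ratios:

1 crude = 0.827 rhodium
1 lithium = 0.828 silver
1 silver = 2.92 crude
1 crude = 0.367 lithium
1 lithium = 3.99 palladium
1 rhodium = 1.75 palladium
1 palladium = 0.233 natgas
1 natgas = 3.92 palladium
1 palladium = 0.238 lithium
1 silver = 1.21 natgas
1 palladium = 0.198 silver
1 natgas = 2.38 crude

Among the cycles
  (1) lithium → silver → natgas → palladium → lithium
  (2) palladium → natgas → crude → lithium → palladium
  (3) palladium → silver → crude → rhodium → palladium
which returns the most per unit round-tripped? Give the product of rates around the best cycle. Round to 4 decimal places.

0.9347

(1) 0.828 × 1.21 × 3.92 × 0.238 = 0.93471
(2) 0.233 × 2.38 × 0.367 × 3.99 = 0.81203
(3) 0.198 × 2.92 × 0.827 × 1.75 = 0.83674
Highest is cycle (1) at 0.9347 (≤1, no arbitrage).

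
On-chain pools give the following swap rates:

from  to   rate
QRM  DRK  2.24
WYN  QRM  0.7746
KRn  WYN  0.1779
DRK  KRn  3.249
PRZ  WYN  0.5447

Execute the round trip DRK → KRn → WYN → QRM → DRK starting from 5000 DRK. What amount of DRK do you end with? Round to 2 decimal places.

5000 DRK × 3.249 = 16245 KRn
16245 KRn × 0.1779 = 2889.9855 WYN
2889.9855 WYN × 0.7746 = 2238.5827683 QRM
2238.5827683 QRM × 2.24 = 5014.425400992 DRK

5014.43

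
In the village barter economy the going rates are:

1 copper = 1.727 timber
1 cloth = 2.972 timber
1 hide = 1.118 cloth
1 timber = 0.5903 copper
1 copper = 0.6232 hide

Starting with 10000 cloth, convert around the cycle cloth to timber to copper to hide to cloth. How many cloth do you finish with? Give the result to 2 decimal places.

12223.37

10000 cloth × 2.972 = 29720 timber
29720 timber × 0.5903 = 17543.716 copper
17543.716 copper × 0.6232 = 10933.2438112 hide
10933.2438112 hide × 1.118 = 12223.3665809216 cloth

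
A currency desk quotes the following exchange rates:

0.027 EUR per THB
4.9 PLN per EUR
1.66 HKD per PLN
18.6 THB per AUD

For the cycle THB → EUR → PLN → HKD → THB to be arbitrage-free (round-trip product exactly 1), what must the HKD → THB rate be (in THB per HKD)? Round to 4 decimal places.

4.5534

Known legs of the cycle: 0.027 × 4.9 × 1.66 = 0.219618
For no arbitrage the full-cycle product must be 1, so the missing rate is 1 / 0.219618 ≈ 4.553361.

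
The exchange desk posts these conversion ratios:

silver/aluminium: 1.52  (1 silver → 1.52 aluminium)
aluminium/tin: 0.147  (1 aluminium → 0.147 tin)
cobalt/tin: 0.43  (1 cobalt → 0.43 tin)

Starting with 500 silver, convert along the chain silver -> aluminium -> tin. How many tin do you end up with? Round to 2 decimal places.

111.72

500 silver × 1.52 = 760 aluminium
760 aluminium × 0.147 = 111.72 tin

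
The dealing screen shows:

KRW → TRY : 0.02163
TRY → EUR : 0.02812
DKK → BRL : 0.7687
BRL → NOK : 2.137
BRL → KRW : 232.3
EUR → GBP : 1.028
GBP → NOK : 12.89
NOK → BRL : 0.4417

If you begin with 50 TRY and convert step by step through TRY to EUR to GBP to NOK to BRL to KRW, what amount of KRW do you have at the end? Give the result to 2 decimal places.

50 TRY × 0.02812 = 1.406 EUR
1.406 EUR × 1.028 = 1.445368 GBP
1.445368 GBP × 12.89 = 18.63079352 NOK
18.63079352 NOK × 0.4417 = 8.229221497784 BRL
8.229221497784 BRL × 232.3 = 1911.6481539352232 KRW

1911.65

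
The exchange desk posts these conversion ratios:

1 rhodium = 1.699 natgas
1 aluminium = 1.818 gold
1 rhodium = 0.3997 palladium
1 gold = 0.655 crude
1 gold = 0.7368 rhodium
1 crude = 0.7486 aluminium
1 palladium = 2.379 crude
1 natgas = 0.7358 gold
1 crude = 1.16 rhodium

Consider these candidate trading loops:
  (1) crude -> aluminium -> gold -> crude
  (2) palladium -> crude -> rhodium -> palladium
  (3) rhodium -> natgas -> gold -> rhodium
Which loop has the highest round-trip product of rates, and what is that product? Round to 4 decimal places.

1.1030

(1) 0.7486 × 1.818 × 0.655 = 0.89143
(2) 2.379 × 1.16 × 0.3997 = 1.10303
(3) 1.699 × 0.7358 × 0.7368 = 0.92109
Highest is cycle (2) at 1.1030 (>1, arbitrage).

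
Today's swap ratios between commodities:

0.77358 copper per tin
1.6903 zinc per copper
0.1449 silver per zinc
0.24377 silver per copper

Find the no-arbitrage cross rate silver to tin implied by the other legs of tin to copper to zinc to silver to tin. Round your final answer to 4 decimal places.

Known legs of the cycle: 0.77358 × 1.6903 × 0.1449 = 0.1894686715026
For no arbitrage the full-cycle product must be 1, so the missing rate is 1 / 0.1894686715026 ≈ 5.277917.

5.2779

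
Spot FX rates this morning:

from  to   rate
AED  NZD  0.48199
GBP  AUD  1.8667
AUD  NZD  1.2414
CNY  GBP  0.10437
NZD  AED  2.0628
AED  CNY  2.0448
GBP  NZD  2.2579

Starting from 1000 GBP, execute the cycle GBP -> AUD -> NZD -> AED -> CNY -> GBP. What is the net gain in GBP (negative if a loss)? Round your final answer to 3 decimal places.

20.164

1000 GBP × 1.8667 = 1866.7 AUD
1866.7 AUD × 1.2414 = 2317.32138 NZD
2317.32138 NZD × 2.0628 = 4780.170542664 AED
4780.170542664 AED × 2.0448 = 9774.4927256393472 CNY
9774.4927256393472 CNY × 0.10437 = 1020.163805774978667264 GBP
Net change: 1020.163805774978667264 − 1000 = 20.163805774978667264 GBP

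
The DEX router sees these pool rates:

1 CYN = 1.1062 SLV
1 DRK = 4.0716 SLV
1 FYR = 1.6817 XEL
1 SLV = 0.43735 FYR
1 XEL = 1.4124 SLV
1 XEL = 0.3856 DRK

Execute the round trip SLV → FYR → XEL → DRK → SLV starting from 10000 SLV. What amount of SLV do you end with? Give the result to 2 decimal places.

10000 SLV × 0.43735 = 4373.5 FYR
4373.5 FYR × 1.6817 = 7354.91495 XEL
7354.91495 XEL × 0.3856 = 2836.05520472 DRK
2836.05520472 DRK × 4.0716 = 11547.282371537952 SLV

11547.28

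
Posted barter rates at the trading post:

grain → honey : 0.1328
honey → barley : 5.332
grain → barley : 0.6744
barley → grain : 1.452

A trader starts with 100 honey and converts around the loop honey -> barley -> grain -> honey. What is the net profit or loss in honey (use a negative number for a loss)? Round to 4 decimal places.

2.8146

100 honey × 5.332 = 533.2 barley
533.2 barley × 1.452 = 774.2064 grain
774.2064 grain × 0.1328 = 102.81460992 honey
Net change: 102.81460992 − 100 = 2.81460992 honey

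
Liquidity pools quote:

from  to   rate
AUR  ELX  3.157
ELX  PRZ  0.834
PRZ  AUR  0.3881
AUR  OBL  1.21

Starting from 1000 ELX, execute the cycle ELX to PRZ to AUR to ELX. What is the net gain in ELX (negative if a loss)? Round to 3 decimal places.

1000 ELX × 0.834 = 834 PRZ
834 PRZ × 0.3881 = 323.6754 AUR
323.6754 AUR × 3.157 = 1021.8432378 ELX
Net change: 1021.8432378 − 1000 = 21.8432378 ELX

21.843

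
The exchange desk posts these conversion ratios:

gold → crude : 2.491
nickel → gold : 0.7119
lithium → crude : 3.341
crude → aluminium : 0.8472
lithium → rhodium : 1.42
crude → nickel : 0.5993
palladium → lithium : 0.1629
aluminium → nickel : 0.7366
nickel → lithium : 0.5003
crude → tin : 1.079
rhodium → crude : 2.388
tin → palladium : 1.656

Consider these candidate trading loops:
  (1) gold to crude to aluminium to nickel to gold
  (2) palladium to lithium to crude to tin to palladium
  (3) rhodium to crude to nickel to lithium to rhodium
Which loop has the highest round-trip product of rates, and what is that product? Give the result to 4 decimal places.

(1) 2.491 × 0.8472 × 0.7366 × 0.7119 = 1.10665
(2) 0.1629 × 3.341 × 1.079 × 1.656 = 0.97248
(3) 2.388 × 0.5993 × 0.5003 × 1.42 = 1.01671
Highest is cycle (1) at 1.1067 (>1, arbitrage).

1.1067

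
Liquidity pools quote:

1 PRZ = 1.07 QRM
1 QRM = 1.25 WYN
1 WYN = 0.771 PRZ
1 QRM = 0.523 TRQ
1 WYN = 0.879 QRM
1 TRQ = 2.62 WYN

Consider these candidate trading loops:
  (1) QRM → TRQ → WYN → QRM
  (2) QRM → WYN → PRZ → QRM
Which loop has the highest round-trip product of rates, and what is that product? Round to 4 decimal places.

(1) 0.523 × 2.62 × 0.879 = 1.20446
(2) 1.25 × 0.771 × 1.07 = 1.03121
Highest is cycle (1) at 1.2045 (>1, arbitrage).

1.2045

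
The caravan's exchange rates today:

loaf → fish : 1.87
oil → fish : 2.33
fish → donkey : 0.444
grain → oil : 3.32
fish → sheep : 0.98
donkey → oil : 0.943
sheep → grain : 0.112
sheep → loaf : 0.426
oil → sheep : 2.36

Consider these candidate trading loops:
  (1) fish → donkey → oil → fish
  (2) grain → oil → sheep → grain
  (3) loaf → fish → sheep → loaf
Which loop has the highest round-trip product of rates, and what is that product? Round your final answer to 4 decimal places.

0.9756

(1) 0.444 × 0.943 × 2.33 = 0.97555
(2) 3.32 × 2.36 × 0.112 = 0.87754
(3) 1.87 × 0.98 × 0.426 = 0.78069
Highest is cycle (1) at 0.9756 (≤1, no arbitrage).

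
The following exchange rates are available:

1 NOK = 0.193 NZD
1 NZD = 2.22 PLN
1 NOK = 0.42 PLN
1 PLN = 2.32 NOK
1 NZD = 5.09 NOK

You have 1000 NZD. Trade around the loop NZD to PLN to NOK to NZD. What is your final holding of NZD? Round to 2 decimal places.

994.03

1000 NZD × 2.22 = 2220 PLN
2220 PLN × 2.32 = 5150.4 NOK
5150.4 NOK × 0.193 = 994.0272 NZD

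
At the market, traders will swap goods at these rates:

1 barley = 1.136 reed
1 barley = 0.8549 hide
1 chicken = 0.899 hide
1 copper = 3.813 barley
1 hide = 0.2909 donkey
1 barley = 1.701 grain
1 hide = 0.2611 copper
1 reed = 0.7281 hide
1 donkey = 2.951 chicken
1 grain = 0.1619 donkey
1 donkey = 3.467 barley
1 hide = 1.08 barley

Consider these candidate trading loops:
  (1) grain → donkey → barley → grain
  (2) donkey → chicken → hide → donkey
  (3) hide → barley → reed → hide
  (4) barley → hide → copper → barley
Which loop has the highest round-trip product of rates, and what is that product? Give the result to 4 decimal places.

(1) 0.1619 × 3.467 × 1.701 = 0.95478
(2) 2.951 × 0.899 × 0.2909 = 0.77174
(3) 1.08 × 1.136 × 0.7281 = 0.89329
(4) 0.8549 × 0.2611 × 3.813 = 0.85112
Highest is cycle (1) at 0.9548 (≤1, no arbitrage).

0.9548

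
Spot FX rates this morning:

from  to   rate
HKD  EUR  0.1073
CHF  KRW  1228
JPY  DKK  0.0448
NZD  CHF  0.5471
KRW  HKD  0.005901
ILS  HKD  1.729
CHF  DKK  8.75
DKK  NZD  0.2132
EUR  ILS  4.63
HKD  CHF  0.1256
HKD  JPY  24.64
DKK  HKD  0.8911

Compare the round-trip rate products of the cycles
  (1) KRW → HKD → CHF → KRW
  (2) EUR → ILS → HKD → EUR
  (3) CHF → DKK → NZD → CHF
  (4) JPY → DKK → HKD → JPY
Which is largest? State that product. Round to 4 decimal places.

(1) 0.005901 × 0.1256 × 1228 = 0.91015
(2) 4.63 × 1.729 × 0.1073 = 0.85897
(3) 8.75 × 0.2132 × 0.5471 = 1.02062
(4) 0.0448 × 0.8911 × 24.64 = 0.98366
Highest is cycle (3) at 1.0206 (>1, arbitrage).

1.0206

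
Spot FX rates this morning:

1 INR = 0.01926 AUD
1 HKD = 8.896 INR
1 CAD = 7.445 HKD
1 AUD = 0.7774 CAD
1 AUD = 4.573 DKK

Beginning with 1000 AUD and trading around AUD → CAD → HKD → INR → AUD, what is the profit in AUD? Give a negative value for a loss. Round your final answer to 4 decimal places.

-8.3457

1000 AUD × 0.7774 = 777.4 CAD
777.4 CAD × 7.445 = 5787.743 HKD
5787.743 HKD × 8.896 = 51487.761728 INR
51487.761728 INR × 0.01926 = 991.65429088128 AUD
Net change: 991.65429088128 − 1000 = -8.34570911872 AUD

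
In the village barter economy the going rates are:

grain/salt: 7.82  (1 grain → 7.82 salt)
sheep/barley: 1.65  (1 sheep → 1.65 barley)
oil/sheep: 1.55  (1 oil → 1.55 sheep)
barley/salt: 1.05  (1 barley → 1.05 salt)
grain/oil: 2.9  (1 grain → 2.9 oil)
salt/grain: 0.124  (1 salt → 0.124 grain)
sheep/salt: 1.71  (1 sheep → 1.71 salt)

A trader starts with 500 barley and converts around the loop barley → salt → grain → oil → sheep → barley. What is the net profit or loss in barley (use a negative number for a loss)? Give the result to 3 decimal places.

500 barley × 1.05 = 525 salt
525 salt × 0.124 = 65.1 grain
65.1 grain × 2.9 = 188.79 oil
188.79 oil × 1.55 = 292.6245 sheep
292.6245 sheep × 1.65 = 482.830425 barley
Net change: 482.830425 − 500 = -17.169575 barley

-17.170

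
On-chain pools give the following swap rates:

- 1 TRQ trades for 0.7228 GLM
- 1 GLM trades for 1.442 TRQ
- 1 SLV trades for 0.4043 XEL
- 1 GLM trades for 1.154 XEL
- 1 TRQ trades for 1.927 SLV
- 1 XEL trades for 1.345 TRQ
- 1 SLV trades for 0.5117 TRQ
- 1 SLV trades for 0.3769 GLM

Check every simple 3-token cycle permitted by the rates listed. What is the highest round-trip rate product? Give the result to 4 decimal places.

XEL→TRQ→GLM→XEL: 1.345 × 0.7228 × 1.154 = 1.12188
XEL→TRQ→SLV→XEL: 1.345 × 1.927 × 0.4043 = 1.04787
GLM→TRQ→SLV→GLM: 1.442 × 1.927 × 0.3769 = 1.04730
Maximum is XEL→TRQ→GLM→XEL at 1.1219; arbitrage exists.

1.1219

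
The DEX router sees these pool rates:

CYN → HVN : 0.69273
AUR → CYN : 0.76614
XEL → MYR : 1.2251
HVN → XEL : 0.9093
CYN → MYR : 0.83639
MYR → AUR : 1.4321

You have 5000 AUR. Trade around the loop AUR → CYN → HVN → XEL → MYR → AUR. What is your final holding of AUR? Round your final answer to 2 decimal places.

4233.45

5000 AUR × 0.76614 = 3830.7 CYN
3830.7 CYN × 0.69273 = 2653.640811 HVN
2653.640811 HVN × 0.9093 = 2412.9555894423 XEL
2412.9555894423 XEL × 1.2251 = 2956.11189262576173 MYR
2956.11189262576173 MYR × 1.4321 = 4233.447841429353373533 AUR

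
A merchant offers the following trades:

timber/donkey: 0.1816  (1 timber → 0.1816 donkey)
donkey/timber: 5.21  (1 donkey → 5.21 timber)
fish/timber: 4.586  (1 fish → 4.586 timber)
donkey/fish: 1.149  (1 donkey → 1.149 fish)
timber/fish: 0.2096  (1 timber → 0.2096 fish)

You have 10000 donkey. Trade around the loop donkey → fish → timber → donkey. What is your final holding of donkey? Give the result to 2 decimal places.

9569.07

10000 donkey × 1.149 = 11490 fish
11490 fish × 4.586 = 52693.14 timber
52693.14 timber × 0.1816 = 9569.074224 donkey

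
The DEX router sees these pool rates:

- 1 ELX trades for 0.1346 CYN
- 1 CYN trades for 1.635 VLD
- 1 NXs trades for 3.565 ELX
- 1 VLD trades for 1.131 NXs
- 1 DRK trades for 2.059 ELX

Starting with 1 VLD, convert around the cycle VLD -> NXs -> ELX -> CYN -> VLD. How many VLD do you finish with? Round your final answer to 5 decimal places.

1 VLD × 1.131 = 1.131 NXs
1.131 NXs × 3.565 = 4.032015 ELX
4.032015 ELX × 0.1346 = 0.542709219 CYN
0.542709219 CYN × 1.635 = 0.887329573065 VLD

0.88733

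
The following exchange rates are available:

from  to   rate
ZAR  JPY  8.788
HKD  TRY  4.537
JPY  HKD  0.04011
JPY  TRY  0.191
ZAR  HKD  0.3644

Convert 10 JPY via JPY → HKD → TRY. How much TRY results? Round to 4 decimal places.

10 JPY × 0.04011 = 0.4011 HKD
0.4011 HKD × 4.537 = 1.8197907 TRY

1.8198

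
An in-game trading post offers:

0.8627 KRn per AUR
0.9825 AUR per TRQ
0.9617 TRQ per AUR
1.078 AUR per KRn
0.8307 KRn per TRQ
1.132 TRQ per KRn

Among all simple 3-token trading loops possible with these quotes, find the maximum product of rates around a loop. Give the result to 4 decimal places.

AUR→KRn→TRQ→AUR: 0.8627 × 1.132 × 0.9825 = 0.95949
AUR→TRQ→KRn→AUR: 0.9617 × 0.8307 × 1.078 = 0.86120
Maximum is AUR→KRn→TRQ→AUR at 0.9595; no arbitrage — every cycle loses value.

0.9595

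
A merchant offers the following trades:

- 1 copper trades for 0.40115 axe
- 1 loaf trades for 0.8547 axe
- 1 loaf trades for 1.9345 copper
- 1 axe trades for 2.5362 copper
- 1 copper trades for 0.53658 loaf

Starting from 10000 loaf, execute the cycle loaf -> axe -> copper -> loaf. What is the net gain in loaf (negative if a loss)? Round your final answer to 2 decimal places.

1631.39

10000 loaf × 0.8547 = 8547 axe
8547 axe × 2.5362 = 21676.9014 copper
21676.9014 copper × 0.53658 = 11631.391753212 loaf
Net change: 11631.391753212 − 10000 = 1631.391753212 loaf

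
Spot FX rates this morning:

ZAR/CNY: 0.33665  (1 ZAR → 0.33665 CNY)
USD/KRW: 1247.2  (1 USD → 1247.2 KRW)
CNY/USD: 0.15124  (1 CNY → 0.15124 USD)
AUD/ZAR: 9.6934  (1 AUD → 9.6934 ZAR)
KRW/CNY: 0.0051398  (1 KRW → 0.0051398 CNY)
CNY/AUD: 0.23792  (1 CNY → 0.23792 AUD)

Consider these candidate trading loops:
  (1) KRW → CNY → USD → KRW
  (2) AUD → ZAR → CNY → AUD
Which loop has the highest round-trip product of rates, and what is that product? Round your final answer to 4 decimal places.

(1) 0.0051398 × 0.15124 × 1247.2 = 0.96950
(2) 9.6934 × 0.33665 × 0.23792 = 0.77640
Highest is cycle (1) at 0.9695 (≤1, no arbitrage).

0.9695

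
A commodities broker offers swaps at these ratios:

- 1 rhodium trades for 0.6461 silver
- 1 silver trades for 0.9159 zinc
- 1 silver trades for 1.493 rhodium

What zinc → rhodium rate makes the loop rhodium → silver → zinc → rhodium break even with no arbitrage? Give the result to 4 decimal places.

1.6899

Known legs of the cycle: 0.6461 × 0.9159 = 0.59176299
For no arbitrage the full-cycle product must be 1, so the missing rate is 1 / 0.59176299 ≈ 1.689866.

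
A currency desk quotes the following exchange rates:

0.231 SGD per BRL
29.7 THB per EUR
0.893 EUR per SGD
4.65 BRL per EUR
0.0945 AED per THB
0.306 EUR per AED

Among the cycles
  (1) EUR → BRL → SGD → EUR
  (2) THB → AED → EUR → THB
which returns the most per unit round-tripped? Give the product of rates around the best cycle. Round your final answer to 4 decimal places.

0.9592

(1) 4.65 × 0.231 × 0.893 = 0.95922
(2) 0.0945 × 0.306 × 29.7 = 0.85883
Highest is cycle (1) at 0.9592 (≤1, no arbitrage).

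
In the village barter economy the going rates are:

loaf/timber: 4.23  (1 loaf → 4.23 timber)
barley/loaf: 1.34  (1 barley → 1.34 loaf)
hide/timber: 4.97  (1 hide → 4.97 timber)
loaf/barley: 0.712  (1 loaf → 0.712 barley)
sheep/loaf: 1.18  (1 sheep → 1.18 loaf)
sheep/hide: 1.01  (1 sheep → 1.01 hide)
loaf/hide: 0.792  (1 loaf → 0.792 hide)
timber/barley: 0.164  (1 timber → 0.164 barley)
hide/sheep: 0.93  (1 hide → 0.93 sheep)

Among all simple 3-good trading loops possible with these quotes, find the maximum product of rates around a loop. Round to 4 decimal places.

timber→barley→loaf→timber: 0.164 × 1.34 × 4.23 = 0.92958
hide→sheep→loaf→hide: 0.93 × 1.18 × 0.792 = 0.86914
Maximum is timber→barley→loaf→timber at 0.9296; no arbitrage — every cycle loses value.

0.9296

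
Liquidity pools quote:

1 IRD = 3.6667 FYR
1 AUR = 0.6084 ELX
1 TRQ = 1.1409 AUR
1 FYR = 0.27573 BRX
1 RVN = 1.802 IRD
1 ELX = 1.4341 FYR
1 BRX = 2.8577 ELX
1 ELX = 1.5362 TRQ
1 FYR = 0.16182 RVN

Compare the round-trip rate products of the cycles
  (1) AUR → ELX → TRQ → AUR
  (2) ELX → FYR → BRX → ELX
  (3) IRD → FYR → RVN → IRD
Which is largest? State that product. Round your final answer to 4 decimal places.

1.1300

(1) 0.6084 × 1.5362 × 1.1409 = 1.06631
(2) 1.4341 × 0.27573 × 2.8577 = 1.13000
(3) 3.6667 × 0.16182 × 1.802 = 1.06921
Highest is cycle (2) at 1.1300 (>1, arbitrage).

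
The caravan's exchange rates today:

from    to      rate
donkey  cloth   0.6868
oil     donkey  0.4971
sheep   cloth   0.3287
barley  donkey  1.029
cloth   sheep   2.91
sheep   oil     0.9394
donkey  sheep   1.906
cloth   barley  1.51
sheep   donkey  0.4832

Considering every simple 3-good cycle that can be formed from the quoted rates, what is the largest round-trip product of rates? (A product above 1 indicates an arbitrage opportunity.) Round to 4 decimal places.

1.0671

cloth→barley→donkey→cloth: 1.51 × 1.029 × 0.6868 = 1.06714
sheep→donkey→cloth→sheep: 0.4832 × 0.6868 × 2.91 = 0.96572
sheep→oil→donkey→sheep: 0.9394 × 0.4971 × 1.906 = 0.89006
Maximum is cloth→barley→donkey→cloth at 1.0671; arbitrage exists.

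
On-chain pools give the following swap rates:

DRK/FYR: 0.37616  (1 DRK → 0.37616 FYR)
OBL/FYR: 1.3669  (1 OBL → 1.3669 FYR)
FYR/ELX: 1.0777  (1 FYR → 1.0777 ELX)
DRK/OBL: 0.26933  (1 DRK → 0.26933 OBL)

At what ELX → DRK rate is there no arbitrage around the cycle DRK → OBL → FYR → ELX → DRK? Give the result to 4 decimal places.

2.5205

Known legs of the cycle: 0.26933 × 1.3669 × 1.0777 = 0.3967522126529
For no arbitrage the full-cycle product must be 1, so the missing rate is 1 / 0.3967522126529 ≈ 2.520465.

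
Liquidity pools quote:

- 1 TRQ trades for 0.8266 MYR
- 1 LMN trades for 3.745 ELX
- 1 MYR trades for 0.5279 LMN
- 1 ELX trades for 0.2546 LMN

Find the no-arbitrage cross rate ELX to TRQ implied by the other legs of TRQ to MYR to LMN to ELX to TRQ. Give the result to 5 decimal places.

0.61193

Known legs of the cycle: 0.8266 × 0.5279 × 3.745 = 1.6341762143
For no arbitrage the full-cycle product must be 1, so the missing rate is 1 / 1.6341762143 ≈ 0.6119291.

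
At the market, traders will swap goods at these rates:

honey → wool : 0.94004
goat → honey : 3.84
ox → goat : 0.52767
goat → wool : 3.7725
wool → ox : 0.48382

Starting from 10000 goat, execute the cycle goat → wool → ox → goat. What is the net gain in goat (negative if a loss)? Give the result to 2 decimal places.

10000 goat × 3.7725 = 37725 wool
37725 wool × 0.48382 = 18252.1095 ox
18252.1095 ox × 0.52767 = 9631.090619865 goat
Net change: 9631.090619865 − 10000 = -368.909380135 goat

-368.91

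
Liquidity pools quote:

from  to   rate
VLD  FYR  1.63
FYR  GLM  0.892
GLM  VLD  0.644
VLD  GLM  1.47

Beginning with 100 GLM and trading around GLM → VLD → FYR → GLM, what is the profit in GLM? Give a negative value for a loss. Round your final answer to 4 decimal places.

-6.3650

100 GLM × 0.644 = 64.4 VLD
64.4 VLD × 1.63 = 104.972 FYR
104.972 FYR × 0.892 = 93.635024 GLM
Net change: 93.635024 − 100 = -6.364976 GLM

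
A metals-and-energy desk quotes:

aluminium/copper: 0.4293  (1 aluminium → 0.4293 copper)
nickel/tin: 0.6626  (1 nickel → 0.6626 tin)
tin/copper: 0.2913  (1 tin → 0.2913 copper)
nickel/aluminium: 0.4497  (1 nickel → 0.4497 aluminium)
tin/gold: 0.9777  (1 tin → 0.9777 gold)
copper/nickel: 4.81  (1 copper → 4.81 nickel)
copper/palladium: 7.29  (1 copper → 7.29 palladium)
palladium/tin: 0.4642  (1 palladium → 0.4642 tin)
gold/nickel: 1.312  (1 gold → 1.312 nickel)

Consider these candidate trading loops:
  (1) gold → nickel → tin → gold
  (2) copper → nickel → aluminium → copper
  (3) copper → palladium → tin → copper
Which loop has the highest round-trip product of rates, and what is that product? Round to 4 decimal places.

(1) 1.312 × 0.6626 × 0.9777 = 0.84995
(2) 4.81 × 0.4497 × 0.4293 = 0.92860
(3) 7.29 × 0.4642 × 0.2913 = 0.98576
Highest is cycle (3) at 0.9858 (≤1, no arbitrage).

0.9858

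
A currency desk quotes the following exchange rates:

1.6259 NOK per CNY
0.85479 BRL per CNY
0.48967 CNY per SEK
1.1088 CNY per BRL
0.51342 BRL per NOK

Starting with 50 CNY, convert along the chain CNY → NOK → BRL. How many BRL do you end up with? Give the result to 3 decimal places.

50 CNY × 1.6259 = 81.295 NOK
81.295 NOK × 0.51342 = 41.7384789 BRL

41.738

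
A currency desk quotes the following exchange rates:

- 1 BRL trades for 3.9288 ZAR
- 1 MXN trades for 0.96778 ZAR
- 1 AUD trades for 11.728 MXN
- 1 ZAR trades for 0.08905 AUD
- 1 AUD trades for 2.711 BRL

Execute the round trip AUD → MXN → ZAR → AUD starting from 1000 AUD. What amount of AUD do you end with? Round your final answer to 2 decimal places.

1010.73

1000 AUD × 11.728 = 11728 MXN
11728 MXN × 0.96778 = 11350.12384 ZAR
11350.12384 ZAR × 0.08905 = 1010.728527952 AUD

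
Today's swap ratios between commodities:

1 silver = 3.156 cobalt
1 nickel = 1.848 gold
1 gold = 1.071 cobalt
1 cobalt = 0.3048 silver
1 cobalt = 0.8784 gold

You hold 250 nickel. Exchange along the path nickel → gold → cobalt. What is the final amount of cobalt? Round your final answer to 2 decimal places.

494.80

250 nickel × 1.848 = 462 gold
462 gold × 1.071 = 494.802 cobalt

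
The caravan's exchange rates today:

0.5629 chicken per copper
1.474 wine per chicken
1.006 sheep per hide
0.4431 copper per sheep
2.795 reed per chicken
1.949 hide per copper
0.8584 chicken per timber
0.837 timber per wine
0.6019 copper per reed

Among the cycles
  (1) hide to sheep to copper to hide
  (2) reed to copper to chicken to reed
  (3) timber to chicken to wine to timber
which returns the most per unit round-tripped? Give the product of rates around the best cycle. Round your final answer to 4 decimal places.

1.0590

(1) 1.006 × 0.4431 × 1.949 = 0.86878
(2) 0.6019 × 0.5629 × 2.795 = 0.94697
(3) 0.8584 × 1.474 × 0.837 = 1.05904
Highest is cycle (3) at 1.0590 (>1, arbitrage).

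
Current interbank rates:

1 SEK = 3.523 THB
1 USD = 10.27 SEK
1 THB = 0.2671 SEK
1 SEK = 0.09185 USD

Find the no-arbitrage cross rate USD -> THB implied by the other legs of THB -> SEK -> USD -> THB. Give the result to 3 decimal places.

40.761

Known legs of the cycle: 0.2671 × 0.09185 = 0.024533135
For no arbitrage the full-cycle product must be 1, so the missing rate is 1 / 0.024533135 ≈ 40.76120.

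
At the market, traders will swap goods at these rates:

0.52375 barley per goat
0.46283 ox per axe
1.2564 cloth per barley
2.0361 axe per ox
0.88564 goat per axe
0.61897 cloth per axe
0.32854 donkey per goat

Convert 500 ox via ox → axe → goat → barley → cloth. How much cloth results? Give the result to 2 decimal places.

500 ox × 2.0361 = 1018.05 axe
1018.05 axe × 0.88564 = 901.625802 goat
901.625802 goat × 0.52375 = 472.2265137975 barley
472.2265137975 barley × 1.2564 = 593.305391935179 cloth

593.31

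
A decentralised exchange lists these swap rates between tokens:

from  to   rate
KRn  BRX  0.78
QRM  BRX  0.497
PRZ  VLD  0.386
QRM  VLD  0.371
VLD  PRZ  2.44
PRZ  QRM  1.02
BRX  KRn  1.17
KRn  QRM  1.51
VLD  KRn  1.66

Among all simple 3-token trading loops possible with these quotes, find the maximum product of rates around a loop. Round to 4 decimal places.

0.9299

QRM→VLD→KRn→QRM: 0.371 × 1.66 × 1.51 = 0.92995
QRM→VLD→PRZ→QRM: 0.371 × 2.44 × 1.02 = 0.92334
QRM→BRX→KRn→QRM: 0.497 × 1.17 × 1.51 = 0.87805
Maximum is QRM→VLD→KRn→QRM at 0.9299; no arbitrage — every cycle loses value.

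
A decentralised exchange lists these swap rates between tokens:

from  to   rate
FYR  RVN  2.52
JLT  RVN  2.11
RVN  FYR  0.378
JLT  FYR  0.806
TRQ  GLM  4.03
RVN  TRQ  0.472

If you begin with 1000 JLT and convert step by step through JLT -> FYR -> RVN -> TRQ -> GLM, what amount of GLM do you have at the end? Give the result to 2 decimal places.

1000 JLT × 0.806 = 806 FYR
806 FYR × 2.52 = 2031.12 RVN
2031.12 RVN × 0.472 = 958.68864 TRQ
958.68864 TRQ × 4.03 = 3863.5152192 GLM

3863.52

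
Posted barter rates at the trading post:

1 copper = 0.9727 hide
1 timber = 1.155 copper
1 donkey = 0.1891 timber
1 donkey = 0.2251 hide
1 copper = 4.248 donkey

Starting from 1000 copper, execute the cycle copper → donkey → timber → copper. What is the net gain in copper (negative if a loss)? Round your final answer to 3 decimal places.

1000 copper × 4.248 = 4248 donkey
4248 donkey × 0.1891 = 803.2968 timber
803.2968 timber × 1.155 = 927.807804 copper
Net change: 927.807804 − 1000 = -72.192196 copper

-72.192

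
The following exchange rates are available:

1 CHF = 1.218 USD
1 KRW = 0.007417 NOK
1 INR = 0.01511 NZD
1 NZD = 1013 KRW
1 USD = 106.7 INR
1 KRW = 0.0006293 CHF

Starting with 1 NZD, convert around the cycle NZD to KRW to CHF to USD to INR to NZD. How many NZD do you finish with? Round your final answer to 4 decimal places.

1.2518

1 NZD × 1013 = 1013 KRW
1013 KRW × 0.0006293 = 0.6374809 CHF
0.6374809 CHF × 1.218 = 0.7764517362 USD
0.7764517362 USD × 106.7 = 82.84740025254 INR
82.84740025254 INR × 0.01511 = 1.2518242178158794 NZD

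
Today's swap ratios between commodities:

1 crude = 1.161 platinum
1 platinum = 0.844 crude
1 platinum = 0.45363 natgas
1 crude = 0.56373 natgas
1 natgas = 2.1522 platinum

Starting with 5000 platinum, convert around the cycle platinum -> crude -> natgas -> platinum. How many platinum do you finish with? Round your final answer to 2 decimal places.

5000 platinum × 0.844 = 4220 crude
4220 crude × 0.56373 = 2378.9406 natgas
2378.9406 natgas × 2.1522 = 5119.95595932 platinum

5119.96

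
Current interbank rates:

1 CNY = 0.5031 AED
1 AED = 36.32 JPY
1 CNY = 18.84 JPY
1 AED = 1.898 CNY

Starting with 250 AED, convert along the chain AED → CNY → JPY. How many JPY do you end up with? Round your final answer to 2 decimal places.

8939.58

250 AED × 1.898 = 474.5 CNY
474.5 CNY × 18.84 = 8939.58 JPY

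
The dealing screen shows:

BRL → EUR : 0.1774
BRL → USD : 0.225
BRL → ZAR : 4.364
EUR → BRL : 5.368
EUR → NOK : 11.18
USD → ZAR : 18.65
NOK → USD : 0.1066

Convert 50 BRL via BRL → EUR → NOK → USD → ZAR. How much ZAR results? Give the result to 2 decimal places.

50 BRL × 0.1774 = 8.87 EUR
8.87 EUR × 11.18 = 99.1666 NOK
99.1666 NOK × 0.1066 = 10.57115956 USD
10.57115956 USD × 18.65 = 197.152125794 ZAR

197.15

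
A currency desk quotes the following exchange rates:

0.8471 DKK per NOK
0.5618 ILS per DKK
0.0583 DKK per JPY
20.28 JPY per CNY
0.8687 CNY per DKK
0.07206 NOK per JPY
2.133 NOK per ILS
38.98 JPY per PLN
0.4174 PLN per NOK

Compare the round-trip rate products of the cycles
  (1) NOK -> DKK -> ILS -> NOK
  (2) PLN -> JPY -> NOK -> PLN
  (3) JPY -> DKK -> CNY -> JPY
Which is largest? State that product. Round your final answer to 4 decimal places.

1.1724

(1) 0.8471 × 0.5618 × 2.133 = 1.01510
(2) 38.98 × 0.07206 × 0.4174 = 1.17243
(3) 0.0583 × 0.8687 × 20.28 = 1.02708
Highest is cycle (2) at 1.1724 (>1, arbitrage).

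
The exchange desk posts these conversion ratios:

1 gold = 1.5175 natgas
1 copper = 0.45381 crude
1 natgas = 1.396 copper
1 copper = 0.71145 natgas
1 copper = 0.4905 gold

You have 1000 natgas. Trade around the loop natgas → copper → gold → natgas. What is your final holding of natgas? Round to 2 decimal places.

1000 natgas × 1.396 = 1396 copper
1396 copper × 0.4905 = 684.738 gold
684.738 gold × 1.5175 = 1039.089915 natgas

1039.09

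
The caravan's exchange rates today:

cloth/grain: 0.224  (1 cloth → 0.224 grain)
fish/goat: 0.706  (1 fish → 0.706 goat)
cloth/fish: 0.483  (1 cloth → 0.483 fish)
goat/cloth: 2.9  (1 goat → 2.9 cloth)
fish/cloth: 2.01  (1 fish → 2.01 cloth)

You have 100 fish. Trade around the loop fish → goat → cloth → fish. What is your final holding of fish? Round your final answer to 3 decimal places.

98.889

100 fish × 0.706 = 70.6 goat
70.6 goat × 2.9 = 204.74 cloth
204.74 cloth × 0.483 = 98.88942 fish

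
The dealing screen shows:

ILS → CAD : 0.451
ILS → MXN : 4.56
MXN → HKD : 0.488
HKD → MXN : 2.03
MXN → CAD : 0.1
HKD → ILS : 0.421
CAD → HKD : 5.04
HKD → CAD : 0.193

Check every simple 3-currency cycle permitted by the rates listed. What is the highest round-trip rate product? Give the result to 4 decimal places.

1.0231

CAD→HKD→MXN→CAD: 5.04 × 2.03 × 0.1 = 1.02312
CAD→HKD→ILS→CAD: 5.04 × 0.421 × 0.451 = 0.95695
ILS→MXN→HKD→ILS: 4.56 × 0.488 × 0.421 = 0.93684
Maximum is CAD→HKD→MXN→CAD at 1.0231; arbitrage exists.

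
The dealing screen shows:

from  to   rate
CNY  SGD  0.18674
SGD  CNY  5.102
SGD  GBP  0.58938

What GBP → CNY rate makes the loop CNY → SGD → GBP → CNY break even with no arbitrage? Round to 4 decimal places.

9.0859

Known legs of the cycle: 0.18674 × 0.58938 = 0.1100608212
For no arbitrage the full-cycle product must be 1, so the missing rate is 1 / 0.1100608212 ≈ 9.085885.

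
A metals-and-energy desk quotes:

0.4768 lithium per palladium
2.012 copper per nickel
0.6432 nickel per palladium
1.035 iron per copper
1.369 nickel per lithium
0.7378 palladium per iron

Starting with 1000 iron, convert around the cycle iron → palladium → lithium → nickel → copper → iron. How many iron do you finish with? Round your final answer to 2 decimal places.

1002.87

1000 iron × 0.7378 = 737.8 palladium
737.8 palladium × 0.4768 = 351.78304 lithium
351.78304 lithium × 1.369 = 481.59098176 nickel
481.59098176 nickel × 2.012 = 968.96105530112 copper
968.96105530112 copper × 1.035 = 1002.8746922366592 iron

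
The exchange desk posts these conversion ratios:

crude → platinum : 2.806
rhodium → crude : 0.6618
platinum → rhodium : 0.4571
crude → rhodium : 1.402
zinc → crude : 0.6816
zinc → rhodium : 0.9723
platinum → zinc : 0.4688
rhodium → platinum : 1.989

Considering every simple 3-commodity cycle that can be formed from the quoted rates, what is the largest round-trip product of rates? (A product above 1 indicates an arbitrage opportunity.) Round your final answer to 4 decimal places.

zinc→rhodium→platinum→zinc: 0.9723 × 1.989 × 0.4688 = 0.90661
zinc→crude→platinum→zinc: 0.6816 × 2.806 × 0.4688 = 0.89661
crude→platinum→rhodium→crude: 2.806 × 0.4571 × 0.6618 = 0.84884
Maximum is zinc→rhodium→platinum→zinc at 0.9066; no arbitrage — every cycle loses value.

0.9066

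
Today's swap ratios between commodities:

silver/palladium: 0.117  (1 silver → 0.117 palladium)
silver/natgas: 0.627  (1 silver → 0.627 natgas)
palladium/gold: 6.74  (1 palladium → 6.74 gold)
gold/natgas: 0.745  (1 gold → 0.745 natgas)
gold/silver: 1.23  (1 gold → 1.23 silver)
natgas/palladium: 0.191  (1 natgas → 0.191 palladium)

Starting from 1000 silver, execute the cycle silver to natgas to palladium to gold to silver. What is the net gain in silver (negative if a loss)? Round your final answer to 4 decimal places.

-7.1905

1000 silver × 0.627 = 627 natgas
627 natgas × 0.191 = 119.757 palladium
119.757 palladium × 6.74 = 807.16218 gold
807.16218 gold × 1.23 = 992.8094814 silver
Net change: 992.8094814 − 1000 = -7.1905186 silver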